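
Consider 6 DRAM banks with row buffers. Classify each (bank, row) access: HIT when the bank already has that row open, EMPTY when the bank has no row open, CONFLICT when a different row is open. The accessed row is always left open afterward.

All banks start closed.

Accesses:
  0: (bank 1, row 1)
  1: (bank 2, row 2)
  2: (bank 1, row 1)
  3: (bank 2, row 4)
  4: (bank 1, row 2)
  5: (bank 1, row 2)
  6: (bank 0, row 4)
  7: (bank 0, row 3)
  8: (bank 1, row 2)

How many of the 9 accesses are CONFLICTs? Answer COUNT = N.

step 0: bank1 None->1 [EMPTY]
step 1: bank2 None->2 [EMPTY]
step 2: bank1 1->1 [HIT]
step 3: bank2 2->4 [CONFLICT]
step 4: bank1 1->2 [CONFLICT]
step 5: bank1 2->2 [HIT]
step 6: bank0 None->4 [EMPTY]
step 7: bank0 4->3 [CONFLICT]
step 8: bank1 2->2 [HIT]

COUNT = 3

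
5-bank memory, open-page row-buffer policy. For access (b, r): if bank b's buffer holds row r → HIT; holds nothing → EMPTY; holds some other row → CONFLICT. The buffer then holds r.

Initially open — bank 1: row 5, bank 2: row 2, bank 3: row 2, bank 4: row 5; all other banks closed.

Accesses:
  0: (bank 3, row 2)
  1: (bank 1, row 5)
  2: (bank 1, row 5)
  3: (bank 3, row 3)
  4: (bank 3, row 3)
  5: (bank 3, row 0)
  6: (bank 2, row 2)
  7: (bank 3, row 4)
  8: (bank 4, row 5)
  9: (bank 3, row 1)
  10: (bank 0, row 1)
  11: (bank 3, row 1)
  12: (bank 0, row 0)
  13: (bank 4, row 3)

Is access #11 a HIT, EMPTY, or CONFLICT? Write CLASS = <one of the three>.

  [0] b3 r2: had r2 ⇒ H
  [1] b1 r5: had r5 ⇒ H
  [2] b1 r5: had r5 ⇒ H
  [3] b3 r3: had r2 ⇒ C
  [4] b3 r3: had r3 ⇒ H
  [5] b3 r0: had r3 ⇒ C
  [6] b2 r2: had r2 ⇒ H
  [7] b3 r4: had r0 ⇒ C
  [8] b4 r5: had r5 ⇒ H
  [9] b3 r1: had r4 ⇒ C
  [10] b0 r1: no row ⇒ E
  [11] b3 r1: had r1 ⇒ H
  [12] b0 r0: had r1 ⇒ C
  [13] b4 r3: had r5 ⇒ C

CLASS = HIT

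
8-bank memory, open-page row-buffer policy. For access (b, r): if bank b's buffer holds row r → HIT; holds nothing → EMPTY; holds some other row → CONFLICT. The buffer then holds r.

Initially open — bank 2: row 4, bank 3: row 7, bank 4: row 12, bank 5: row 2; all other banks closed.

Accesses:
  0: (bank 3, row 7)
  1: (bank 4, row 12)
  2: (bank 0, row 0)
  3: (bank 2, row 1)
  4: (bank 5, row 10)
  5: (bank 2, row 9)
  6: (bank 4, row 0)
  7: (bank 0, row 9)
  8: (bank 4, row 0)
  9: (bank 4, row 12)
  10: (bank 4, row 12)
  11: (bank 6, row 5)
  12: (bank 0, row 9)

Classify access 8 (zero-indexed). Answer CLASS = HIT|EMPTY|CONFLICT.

CLASS = HIT

  [0] b3 r7: had r7 ⇒ H
  [1] b4 r12: had r12 ⇒ H
  [2] b0 r0: no row ⇒ E
  [3] b2 r1: had r4 ⇒ C
  [4] b5 r10: had r2 ⇒ C
  [5] b2 r9: had r1 ⇒ C
  [6] b4 r0: had r12 ⇒ C
  [7] b0 r9: had r0 ⇒ C
  [8] b4 r0: had r0 ⇒ H
  [9] b4 r12: had r0 ⇒ C
  [10] b4 r12: had r12 ⇒ H
  [11] b6 r5: no row ⇒ E
  [12] b0 r9: had r9 ⇒ H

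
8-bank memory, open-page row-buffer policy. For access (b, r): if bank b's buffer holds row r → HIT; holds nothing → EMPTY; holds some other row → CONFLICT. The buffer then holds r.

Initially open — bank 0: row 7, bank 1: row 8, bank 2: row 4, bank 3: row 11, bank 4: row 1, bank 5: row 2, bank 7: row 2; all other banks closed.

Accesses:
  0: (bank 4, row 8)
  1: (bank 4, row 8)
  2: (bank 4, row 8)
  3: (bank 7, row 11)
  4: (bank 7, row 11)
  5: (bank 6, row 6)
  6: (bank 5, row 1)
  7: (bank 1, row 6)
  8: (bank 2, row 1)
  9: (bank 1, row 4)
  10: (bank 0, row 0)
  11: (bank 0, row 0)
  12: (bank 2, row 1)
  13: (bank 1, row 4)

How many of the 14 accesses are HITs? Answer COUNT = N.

step 0: bank4 1->8 [CONFLICT]
step 1: bank4 8->8 [HIT]
step 2: bank4 8->8 [HIT]
step 3: bank7 2->11 [CONFLICT]
step 4: bank7 11->11 [HIT]
step 5: bank6 None->6 [EMPTY]
step 6: bank5 2->1 [CONFLICT]
step 7: bank1 8->6 [CONFLICT]
step 8: bank2 4->1 [CONFLICT]
step 9: bank1 6->4 [CONFLICT]
step 10: bank0 7->0 [CONFLICT]
step 11: bank0 0->0 [HIT]
step 12: bank2 1->1 [HIT]
step 13: bank1 4->4 [HIT]

COUNT = 6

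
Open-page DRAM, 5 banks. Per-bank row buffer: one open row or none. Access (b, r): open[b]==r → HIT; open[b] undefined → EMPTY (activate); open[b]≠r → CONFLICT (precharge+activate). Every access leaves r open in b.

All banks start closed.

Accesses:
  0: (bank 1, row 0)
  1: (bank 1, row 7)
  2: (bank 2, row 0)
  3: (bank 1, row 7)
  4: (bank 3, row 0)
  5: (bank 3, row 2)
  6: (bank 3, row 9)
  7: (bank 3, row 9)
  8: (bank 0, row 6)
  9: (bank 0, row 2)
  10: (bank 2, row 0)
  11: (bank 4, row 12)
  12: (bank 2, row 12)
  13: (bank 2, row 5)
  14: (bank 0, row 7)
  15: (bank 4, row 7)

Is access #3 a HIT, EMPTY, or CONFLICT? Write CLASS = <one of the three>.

CLASS = HIT

#0 (1,0) E
#1 (1,7) C  (was 0)
#2 (2,0) E
#3 (1,7) H  (was 7)
#4 (3,0) E
#5 (3,2) C  (was 0)
#6 (3,9) C  (was 2)
#7 (3,9) H  (was 9)
#8 (0,6) E
#9 (0,2) C  (was 6)
#10 (2,0) H  (was 0)
#11 (4,12) E
#12 (2,12) C  (was 0)
#13 (2,5) C  (was 12)
#14 (0,7) C  (was 2)
#15 (4,7) C  (was 12)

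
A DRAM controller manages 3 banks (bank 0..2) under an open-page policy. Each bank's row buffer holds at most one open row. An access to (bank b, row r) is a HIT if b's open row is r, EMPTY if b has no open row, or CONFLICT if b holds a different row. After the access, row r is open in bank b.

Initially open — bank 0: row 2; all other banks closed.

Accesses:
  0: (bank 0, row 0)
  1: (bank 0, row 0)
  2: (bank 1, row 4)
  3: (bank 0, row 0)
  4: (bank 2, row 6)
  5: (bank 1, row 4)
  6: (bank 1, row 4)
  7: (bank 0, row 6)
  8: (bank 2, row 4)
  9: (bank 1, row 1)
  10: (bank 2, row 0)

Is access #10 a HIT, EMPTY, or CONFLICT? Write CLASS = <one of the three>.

CLASS = CONFLICT

step 0: bank0 2->0 [CONFLICT]
step 1: bank0 0->0 [HIT]
step 2: bank1 None->4 [EMPTY]
step 3: bank0 0->0 [HIT]
step 4: bank2 None->6 [EMPTY]
step 5: bank1 4->4 [HIT]
step 6: bank1 4->4 [HIT]
step 7: bank0 0->6 [CONFLICT]
step 8: bank2 6->4 [CONFLICT]
step 9: bank1 4->1 [CONFLICT]
step 10: bank2 4->0 [CONFLICT]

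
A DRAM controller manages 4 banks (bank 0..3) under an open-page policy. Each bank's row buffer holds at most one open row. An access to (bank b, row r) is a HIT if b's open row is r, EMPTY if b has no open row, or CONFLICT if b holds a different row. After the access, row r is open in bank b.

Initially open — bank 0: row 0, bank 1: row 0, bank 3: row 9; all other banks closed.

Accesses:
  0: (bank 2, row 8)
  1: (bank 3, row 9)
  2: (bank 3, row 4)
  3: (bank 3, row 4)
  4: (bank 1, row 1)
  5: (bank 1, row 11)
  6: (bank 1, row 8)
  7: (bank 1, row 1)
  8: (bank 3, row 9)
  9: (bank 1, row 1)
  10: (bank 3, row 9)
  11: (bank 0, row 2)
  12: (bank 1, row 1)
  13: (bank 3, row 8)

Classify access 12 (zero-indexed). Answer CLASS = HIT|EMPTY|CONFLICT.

step 0: bank2 None->8 [EMPTY]
step 1: bank3 9->9 [HIT]
step 2: bank3 9->4 [CONFLICT]
step 3: bank3 4->4 [HIT]
step 4: bank1 0->1 [CONFLICT]
step 5: bank1 1->11 [CONFLICT]
step 6: bank1 11->8 [CONFLICT]
step 7: bank1 8->1 [CONFLICT]
step 8: bank3 4->9 [CONFLICT]
step 9: bank1 1->1 [HIT]
step 10: bank3 9->9 [HIT]
step 11: bank0 0->2 [CONFLICT]
step 12: bank1 1->1 [HIT]
step 13: bank3 9->8 [CONFLICT]

CLASS = HIT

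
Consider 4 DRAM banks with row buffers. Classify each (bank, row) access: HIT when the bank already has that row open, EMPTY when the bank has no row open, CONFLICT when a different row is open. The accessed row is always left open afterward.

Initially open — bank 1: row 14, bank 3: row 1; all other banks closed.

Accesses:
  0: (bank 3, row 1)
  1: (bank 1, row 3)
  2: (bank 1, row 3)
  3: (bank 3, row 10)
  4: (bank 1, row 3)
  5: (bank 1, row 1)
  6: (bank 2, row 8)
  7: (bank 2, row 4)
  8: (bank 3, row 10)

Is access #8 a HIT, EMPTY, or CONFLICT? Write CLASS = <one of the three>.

step 0: bank3 1->1 [HIT]
step 1: bank1 14->3 [CONFLICT]
step 2: bank1 3->3 [HIT]
step 3: bank3 1->10 [CONFLICT]
step 4: bank1 3->3 [HIT]
step 5: bank1 3->1 [CONFLICT]
step 6: bank2 None->8 [EMPTY]
step 7: bank2 8->4 [CONFLICT]
step 8: bank3 10->10 [HIT]

CLASS = HIT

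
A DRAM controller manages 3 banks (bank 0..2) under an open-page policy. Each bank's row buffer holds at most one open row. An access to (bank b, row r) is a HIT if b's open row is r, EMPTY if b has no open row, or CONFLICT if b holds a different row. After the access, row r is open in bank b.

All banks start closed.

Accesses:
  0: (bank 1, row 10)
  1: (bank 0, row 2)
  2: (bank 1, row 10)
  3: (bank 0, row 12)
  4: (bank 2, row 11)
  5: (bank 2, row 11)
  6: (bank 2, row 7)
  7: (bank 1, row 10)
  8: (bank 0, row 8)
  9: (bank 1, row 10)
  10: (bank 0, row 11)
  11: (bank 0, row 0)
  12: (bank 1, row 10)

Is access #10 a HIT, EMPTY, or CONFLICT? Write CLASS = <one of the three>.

  [0] b1 r10: no row ⇒ E
  [1] b0 r2: no row ⇒ E
  [2] b1 r10: had r10 ⇒ H
  [3] b0 r12: had r2 ⇒ C
  [4] b2 r11: no row ⇒ E
  [5] b2 r11: had r11 ⇒ H
  [6] b2 r7: had r11 ⇒ C
  [7] b1 r10: had r10 ⇒ H
  [8] b0 r8: had r12 ⇒ C
  [9] b1 r10: had r10 ⇒ H
  [10] b0 r11: had r8 ⇒ C
  [11] b0 r0: had r11 ⇒ C
  [12] b1 r10: had r10 ⇒ H

CLASS = CONFLICT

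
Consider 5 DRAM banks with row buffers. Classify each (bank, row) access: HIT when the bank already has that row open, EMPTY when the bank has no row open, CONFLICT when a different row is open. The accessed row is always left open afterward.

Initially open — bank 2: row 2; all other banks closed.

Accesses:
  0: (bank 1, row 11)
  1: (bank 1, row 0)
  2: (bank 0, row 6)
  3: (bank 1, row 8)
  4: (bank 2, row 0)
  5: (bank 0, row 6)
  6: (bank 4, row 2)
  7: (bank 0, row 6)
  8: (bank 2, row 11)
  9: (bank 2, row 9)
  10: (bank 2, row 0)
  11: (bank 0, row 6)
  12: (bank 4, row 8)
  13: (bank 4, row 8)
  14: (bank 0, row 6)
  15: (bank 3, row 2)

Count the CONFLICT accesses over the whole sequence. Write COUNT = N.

COUNT = 7

0: bank 1 row 11 — prev None → EMPTY
1: bank 1 row 0 — prev 11 → CONFLICT
2: bank 0 row 6 — prev None → EMPTY
3: bank 1 row 8 — prev 0 → CONFLICT
4: bank 2 row 0 — prev 2 → CONFLICT
5: bank 0 row 6 — prev 6 → HIT
6: bank 4 row 2 — prev None → EMPTY
7: bank 0 row 6 — prev 6 → HIT
8: bank 2 row 11 — prev 0 → CONFLICT
9: bank 2 row 9 — prev 11 → CONFLICT
10: bank 2 row 0 — prev 9 → CONFLICT
11: bank 0 row 6 — prev 6 → HIT
12: bank 4 row 8 — prev 2 → CONFLICT
13: bank 4 row 8 — prev 8 → HIT
14: bank 0 row 6 — prev 6 → HIT
15: bank 3 row 2 — prev None → EMPTY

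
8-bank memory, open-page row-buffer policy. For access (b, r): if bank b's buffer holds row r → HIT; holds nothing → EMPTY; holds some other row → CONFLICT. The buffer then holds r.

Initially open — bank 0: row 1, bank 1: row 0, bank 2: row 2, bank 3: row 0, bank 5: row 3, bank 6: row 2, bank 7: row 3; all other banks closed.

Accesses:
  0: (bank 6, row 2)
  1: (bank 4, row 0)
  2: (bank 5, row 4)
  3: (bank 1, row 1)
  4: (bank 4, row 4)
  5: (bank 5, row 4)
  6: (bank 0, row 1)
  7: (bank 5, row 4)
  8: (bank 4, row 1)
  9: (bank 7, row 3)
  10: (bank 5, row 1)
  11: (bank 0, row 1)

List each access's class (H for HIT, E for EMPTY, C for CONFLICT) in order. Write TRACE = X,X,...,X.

TRACE = H,E,C,C,C,H,H,H,C,H,C,H

  [0] b6 r2: had r2 ⇒ H
  [1] b4 r0: no row ⇒ E
  [2] b5 r4: had r3 ⇒ C
  [3] b1 r1: had r0 ⇒ C
  [4] b4 r4: had r0 ⇒ C
  [5] b5 r4: had r4 ⇒ H
  [6] b0 r1: had r1 ⇒ H
  [7] b5 r4: had r4 ⇒ H
  [8] b4 r1: had r4 ⇒ C
  [9] b7 r3: had r3 ⇒ H
  [10] b5 r1: had r4 ⇒ C
  [11] b0 r1: had r1 ⇒ H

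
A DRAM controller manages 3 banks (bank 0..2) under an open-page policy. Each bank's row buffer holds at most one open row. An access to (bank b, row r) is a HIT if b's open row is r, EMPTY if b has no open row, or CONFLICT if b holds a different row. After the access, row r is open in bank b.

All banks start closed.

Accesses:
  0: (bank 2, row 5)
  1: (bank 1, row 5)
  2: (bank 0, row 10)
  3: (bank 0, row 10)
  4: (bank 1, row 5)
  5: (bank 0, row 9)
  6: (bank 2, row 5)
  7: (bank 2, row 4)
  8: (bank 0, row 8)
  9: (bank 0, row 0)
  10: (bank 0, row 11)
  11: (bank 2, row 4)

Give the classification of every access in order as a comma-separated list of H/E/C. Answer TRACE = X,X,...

#0 (2,5) E
#1 (1,5) E
#2 (0,10) E
#3 (0,10) H  (was 10)
#4 (1,5) H  (was 5)
#5 (0,9) C  (was 10)
#6 (2,5) H  (was 5)
#7 (2,4) C  (was 5)
#8 (0,8) C  (was 9)
#9 (0,0) C  (was 8)
#10 (0,11) C  (was 0)
#11 (2,4) H  (was 4)

TRACE = E,E,E,H,H,C,H,C,C,C,C,H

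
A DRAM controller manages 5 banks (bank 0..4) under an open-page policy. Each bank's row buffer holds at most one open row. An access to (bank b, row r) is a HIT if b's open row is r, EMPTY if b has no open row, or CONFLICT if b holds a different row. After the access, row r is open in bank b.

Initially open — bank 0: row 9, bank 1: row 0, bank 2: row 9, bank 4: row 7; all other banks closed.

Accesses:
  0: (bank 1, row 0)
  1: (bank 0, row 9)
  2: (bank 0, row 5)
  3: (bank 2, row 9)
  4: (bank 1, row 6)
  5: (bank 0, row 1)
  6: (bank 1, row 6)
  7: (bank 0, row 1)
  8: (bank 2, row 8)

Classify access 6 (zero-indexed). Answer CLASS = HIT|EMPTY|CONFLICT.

0: bank 1 row 0 — prev 0 → HIT
1: bank 0 row 9 — prev 9 → HIT
2: bank 0 row 5 — prev 9 → CONFLICT
3: bank 2 row 9 — prev 9 → HIT
4: bank 1 row 6 — prev 0 → CONFLICT
5: bank 0 row 1 — prev 5 → CONFLICT
6: bank 1 row 6 — prev 6 → HIT
7: bank 0 row 1 — prev 1 → HIT
8: bank 2 row 8 — prev 9 → CONFLICT

CLASS = HIT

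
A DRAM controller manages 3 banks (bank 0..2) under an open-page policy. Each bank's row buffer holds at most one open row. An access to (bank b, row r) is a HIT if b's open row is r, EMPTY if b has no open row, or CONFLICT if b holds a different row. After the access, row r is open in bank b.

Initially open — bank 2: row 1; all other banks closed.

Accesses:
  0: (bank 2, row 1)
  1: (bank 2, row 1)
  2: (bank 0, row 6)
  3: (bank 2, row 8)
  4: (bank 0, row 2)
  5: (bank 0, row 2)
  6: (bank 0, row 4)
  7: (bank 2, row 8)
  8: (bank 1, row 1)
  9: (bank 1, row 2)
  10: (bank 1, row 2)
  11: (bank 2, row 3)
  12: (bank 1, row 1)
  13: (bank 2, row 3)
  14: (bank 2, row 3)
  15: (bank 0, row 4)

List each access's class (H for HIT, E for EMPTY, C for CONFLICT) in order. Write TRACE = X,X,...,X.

0: bank 2 row 1 — prev 1 → HIT
1: bank 2 row 1 — prev 1 → HIT
2: bank 0 row 6 — prev None → EMPTY
3: bank 2 row 8 — prev 1 → CONFLICT
4: bank 0 row 2 — prev 6 → CONFLICT
5: bank 0 row 2 — prev 2 → HIT
6: bank 0 row 4 — prev 2 → CONFLICT
7: bank 2 row 8 — prev 8 → HIT
8: bank 1 row 1 — prev None → EMPTY
9: bank 1 row 2 — prev 1 → CONFLICT
10: bank 1 row 2 — prev 2 → HIT
11: bank 2 row 3 — prev 8 → CONFLICT
12: bank 1 row 1 — prev 2 → CONFLICT
13: bank 2 row 3 — prev 3 → HIT
14: bank 2 row 3 — prev 3 → HIT
15: bank 0 row 4 — prev 4 → HIT

TRACE = H,H,E,C,C,H,C,H,E,C,H,C,C,H,H,H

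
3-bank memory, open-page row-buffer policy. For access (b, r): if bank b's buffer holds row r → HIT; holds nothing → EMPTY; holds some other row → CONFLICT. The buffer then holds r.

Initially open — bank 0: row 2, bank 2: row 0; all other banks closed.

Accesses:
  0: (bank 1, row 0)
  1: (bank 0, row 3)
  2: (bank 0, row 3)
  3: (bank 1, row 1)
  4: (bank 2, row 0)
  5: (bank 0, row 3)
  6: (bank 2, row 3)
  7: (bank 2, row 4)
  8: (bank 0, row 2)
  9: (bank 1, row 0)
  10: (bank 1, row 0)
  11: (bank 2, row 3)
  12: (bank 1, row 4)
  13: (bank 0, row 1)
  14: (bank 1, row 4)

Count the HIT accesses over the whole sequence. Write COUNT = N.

  [0] b1 r0: no row ⇒ E
  [1] b0 r3: had r2 ⇒ C
  [2] b0 r3: had r3 ⇒ H
  [3] b1 r1: had r0 ⇒ C
  [4] b2 r0: had r0 ⇒ H
  [5] b0 r3: had r3 ⇒ H
  [6] b2 r3: had r0 ⇒ C
  [7] b2 r4: had r3 ⇒ C
  [8] b0 r2: had r3 ⇒ C
  [9] b1 r0: had r1 ⇒ C
  [10] b1 r0: had r0 ⇒ H
  [11] b2 r3: had r4 ⇒ C
  [12] b1 r4: had r0 ⇒ C
  [13] b0 r1: had r2 ⇒ C
  [14] b1 r4: had r4 ⇒ H

COUNT = 5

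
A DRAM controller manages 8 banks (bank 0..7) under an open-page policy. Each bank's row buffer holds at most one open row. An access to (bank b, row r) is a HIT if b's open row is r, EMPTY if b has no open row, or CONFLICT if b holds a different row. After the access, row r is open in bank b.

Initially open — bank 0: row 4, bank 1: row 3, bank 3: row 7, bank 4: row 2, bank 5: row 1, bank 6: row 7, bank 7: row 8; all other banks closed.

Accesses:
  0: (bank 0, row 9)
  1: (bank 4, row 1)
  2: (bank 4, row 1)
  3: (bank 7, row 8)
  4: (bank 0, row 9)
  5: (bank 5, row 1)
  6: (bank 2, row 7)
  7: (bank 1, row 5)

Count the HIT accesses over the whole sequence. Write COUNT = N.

COUNT = 4

step 0: bank0 4->9 [CONFLICT]
step 1: bank4 2->1 [CONFLICT]
step 2: bank4 1->1 [HIT]
step 3: bank7 8->8 [HIT]
step 4: bank0 9->9 [HIT]
step 5: bank5 1->1 [HIT]
step 6: bank2 None->7 [EMPTY]
step 7: bank1 3->5 [CONFLICT]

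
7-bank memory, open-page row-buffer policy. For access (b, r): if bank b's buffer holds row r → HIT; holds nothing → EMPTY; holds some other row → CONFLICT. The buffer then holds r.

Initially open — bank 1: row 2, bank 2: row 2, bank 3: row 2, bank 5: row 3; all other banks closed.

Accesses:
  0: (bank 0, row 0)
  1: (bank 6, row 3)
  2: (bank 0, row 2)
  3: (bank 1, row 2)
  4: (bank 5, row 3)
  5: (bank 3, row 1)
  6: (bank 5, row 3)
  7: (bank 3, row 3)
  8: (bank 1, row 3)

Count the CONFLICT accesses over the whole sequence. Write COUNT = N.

COUNT = 4

step 0: bank0 None->0 [EMPTY]
step 1: bank6 None->3 [EMPTY]
step 2: bank0 0->2 [CONFLICT]
step 3: bank1 2->2 [HIT]
step 4: bank5 3->3 [HIT]
step 5: bank3 2->1 [CONFLICT]
step 6: bank5 3->3 [HIT]
step 7: bank3 1->3 [CONFLICT]
step 8: bank1 2->3 [CONFLICT]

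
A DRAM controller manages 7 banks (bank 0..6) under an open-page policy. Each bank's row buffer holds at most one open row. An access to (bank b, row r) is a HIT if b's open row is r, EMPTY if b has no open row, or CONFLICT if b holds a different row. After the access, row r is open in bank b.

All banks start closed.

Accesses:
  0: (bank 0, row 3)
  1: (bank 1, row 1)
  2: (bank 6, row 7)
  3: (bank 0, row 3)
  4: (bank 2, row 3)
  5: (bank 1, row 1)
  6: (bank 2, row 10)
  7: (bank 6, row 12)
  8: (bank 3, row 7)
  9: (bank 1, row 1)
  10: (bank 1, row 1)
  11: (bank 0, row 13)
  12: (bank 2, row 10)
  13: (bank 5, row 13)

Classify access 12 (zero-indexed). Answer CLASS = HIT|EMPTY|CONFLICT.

CLASS = HIT

#0 (0,3) E
#1 (1,1) E
#2 (6,7) E
#3 (0,3) H  (was 3)
#4 (2,3) E
#5 (1,1) H  (was 1)
#6 (2,10) C  (was 3)
#7 (6,12) C  (was 7)
#8 (3,7) E
#9 (1,1) H  (was 1)
#10 (1,1) H  (was 1)
#11 (0,13) C  (was 3)
#12 (2,10) H  (was 10)
#13 (5,13) E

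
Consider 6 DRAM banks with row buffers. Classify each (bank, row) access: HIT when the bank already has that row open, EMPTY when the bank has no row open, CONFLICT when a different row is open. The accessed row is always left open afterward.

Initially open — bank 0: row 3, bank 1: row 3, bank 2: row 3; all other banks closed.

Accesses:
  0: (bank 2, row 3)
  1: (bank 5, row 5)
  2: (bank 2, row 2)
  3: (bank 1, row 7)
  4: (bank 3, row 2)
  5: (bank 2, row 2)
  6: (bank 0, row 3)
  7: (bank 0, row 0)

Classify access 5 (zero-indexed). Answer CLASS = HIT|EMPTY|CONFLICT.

CLASS = HIT

0: bank 2 row 3 — prev 3 → HIT
1: bank 5 row 5 — prev None → EMPTY
2: bank 2 row 2 — prev 3 → CONFLICT
3: bank 1 row 7 — prev 3 → CONFLICT
4: bank 3 row 2 — prev None → EMPTY
5: bank 2 row 2 — prev 2 → HIT
6: bank 0 row 3 — prev 3 → HIT
7: bank 0 row 0 — prev 3 → CONFLICT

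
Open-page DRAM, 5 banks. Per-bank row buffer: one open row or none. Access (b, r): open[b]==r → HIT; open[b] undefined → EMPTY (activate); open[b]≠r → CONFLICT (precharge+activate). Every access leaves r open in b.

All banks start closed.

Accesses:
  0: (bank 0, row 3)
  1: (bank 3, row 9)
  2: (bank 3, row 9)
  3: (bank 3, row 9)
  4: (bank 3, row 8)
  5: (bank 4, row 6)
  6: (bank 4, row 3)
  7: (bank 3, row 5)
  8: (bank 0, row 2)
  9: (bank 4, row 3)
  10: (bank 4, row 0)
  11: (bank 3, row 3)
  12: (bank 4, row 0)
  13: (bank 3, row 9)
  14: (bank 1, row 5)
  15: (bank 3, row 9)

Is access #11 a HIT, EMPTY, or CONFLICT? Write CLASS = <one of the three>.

CLASS = CONFLICT

#0 (0,3) E
#1 (3,9) E
#2 (3,9) H  (was 9)
#3 (3,9) H  (was 9)
#4 (3,8) C  (was 9)
#5 (4,6) E
#6 (4,3) C  (was 6)
#7 (3,5) C  (was 8)
#8 (0,2) C  (was 3)
#9 (4,3) H  (was 3)
#10 (4,0) C  (was 3)
#11 (3,3) C  (was 5)
#12 (4,0) H  (was 0)
#13 (3,9) C  (was 3)
#14 (1,5) E
#15 (3,9) H  (was 9)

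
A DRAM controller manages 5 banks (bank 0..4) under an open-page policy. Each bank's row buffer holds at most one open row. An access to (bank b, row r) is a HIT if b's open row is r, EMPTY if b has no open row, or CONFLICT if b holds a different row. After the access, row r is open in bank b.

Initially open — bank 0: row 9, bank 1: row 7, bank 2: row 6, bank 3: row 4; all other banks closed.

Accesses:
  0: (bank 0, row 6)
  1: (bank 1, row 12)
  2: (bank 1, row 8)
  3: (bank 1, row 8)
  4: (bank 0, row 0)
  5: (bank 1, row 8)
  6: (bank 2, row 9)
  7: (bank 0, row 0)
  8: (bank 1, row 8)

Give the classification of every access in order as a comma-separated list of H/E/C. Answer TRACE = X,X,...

TRACE = C,C,C,H,C,H,C,H,H

step 0: bank0 9->6 [CONFLICT]
step 1: bank1 7->12 [CONFLICT]
step 2: bank1 12->8 [CONFLICT]
step 3: bank1 8->8 [HIT]
step 4: bank0 6->0 [CONFLICT]
step 5: bank1 8->8 [HIT]
step 6: bank2 6->9 [CONFLICT]
step 7: bank0 0->0 [HIT]
step 8: bank1 8->8 [HIT]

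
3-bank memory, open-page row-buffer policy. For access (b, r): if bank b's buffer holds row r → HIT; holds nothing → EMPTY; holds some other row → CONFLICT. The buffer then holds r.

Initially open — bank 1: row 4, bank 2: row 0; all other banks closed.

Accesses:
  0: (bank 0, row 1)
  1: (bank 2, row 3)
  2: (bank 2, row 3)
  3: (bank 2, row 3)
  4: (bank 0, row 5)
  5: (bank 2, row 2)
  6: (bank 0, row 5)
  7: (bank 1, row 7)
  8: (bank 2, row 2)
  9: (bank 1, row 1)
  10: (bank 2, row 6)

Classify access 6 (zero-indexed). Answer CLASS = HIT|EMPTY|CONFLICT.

0: bank 0 row 1 — prev None → EMPTY
1: bank 2 row 3 — prev 0 → CONFLICT
2: bank 2 row 3 — prev 3 → HIT
3: bank 2 row 3 — prev 3 → HIT
4: bank 0 row 5 — prev 1 → CONFLICT
5: bank 2 row 2 — prev 3 → CONFLICT
6: bank 0 row 5 — prev 5 → HIT
7: bank 1 row 7 — prev 4 → CONFLICT
8: bank 2 row 2 — prev 2 → HIT
9: bank 1 row 1 — prev 7 → CONFLICT
10: bank 2 row 6 — prev 2 → CONFLICT

CLASS = HIT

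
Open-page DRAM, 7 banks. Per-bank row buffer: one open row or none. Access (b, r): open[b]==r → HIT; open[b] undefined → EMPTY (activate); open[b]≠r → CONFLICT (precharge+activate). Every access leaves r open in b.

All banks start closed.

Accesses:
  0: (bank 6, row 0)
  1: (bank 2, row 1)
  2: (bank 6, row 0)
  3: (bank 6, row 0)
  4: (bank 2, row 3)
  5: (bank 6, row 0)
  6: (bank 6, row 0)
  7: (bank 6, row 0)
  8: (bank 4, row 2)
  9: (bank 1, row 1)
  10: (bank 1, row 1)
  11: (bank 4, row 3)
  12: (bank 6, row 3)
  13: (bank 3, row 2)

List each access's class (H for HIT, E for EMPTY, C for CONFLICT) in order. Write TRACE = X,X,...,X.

  [0] b6 r0: no row ⇒ E
  [1] b2 r1: no row ⇒ E
  [2] b6 r0: had r0 ⇒ H
  [3] b6 r0: had r0 ⇒ H
  [4] b2 r3: had r1 ⇒ C
  [5] b6 r0: had r0 ⇒ H
  [6] b6 r0: had r0 ⇒ H
  [7] b6 r0: had r0 ⇒ H
  [8] b4 r2: no row ⇒ E
  [9] b1 r1: no row ⇒ E
  [10] b1 r1: had r1 ⇒ H
  [11] b4 r3: had r2 ⇒ C
  [12] b6 r3: had r0 ⇒ C
  [13] b3 r2: no row ⇒ E

TRACE = E,E,H,H,C,H,H,H,E,E,H,C,C,E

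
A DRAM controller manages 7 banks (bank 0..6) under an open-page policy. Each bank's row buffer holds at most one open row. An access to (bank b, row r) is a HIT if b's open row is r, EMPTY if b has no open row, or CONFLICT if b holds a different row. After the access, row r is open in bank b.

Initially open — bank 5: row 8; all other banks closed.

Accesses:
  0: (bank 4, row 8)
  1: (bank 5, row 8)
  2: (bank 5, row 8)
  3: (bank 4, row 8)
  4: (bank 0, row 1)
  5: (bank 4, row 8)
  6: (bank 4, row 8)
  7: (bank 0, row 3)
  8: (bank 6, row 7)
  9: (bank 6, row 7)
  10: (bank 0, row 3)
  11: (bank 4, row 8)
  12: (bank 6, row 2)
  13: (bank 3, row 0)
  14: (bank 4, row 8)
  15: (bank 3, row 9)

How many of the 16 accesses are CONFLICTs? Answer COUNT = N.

0: bank 4 row 8 — prev None → EMPTY
1: bank 5 row 8 — prev 8 → HIT
2: bank 5 row 8 — prev 8 → HIT
3: bank 4 row 8 — prev 8 → HIT
4: bank 0 row 1 — prev None → EMPTY
5: bank 4 row 8 — prev 8 → HIT
6: bank 4 row 8 — prev 8 → HIT
7: bank 0 row 3 — prev 1 → CONFLICT
8: bank 6 row 7 — prev None → EMPTY
9: bank 6 row 7 — prev 7 → HIT
10: bank 0 row 3 — prev 3 → HIT
11: bank 4 row 8 — prev 8 → HIT
12: bank 6 row 2 — prev 7 → CONFLICT
13: bank 3 row 0 — prev None → EMPTY
14: bank 4 row 8 — prev 8 → HIT
15: bank 3 row 9 — prev 0 → CONFLICT

COUNT = 3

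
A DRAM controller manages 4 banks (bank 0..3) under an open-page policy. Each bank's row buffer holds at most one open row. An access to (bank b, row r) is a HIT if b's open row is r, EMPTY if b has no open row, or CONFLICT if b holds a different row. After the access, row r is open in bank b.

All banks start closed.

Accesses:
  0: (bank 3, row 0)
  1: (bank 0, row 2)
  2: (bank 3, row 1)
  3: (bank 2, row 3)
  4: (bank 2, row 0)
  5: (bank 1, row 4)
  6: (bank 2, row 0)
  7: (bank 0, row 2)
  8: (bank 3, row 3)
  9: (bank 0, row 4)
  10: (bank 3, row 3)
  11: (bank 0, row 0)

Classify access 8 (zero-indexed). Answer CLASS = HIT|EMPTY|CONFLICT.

0: bank 3 row 0 — prev None → EMPTY
1: bank 0 row 2 — prev None → EMPTY
2: bank 3 row 1 — prev 0 → CONFLICT
3: bank 2 row 3 — prev None → EMPTY
4: bank 2 row 0 — prev 3 → CONFLICT
5: bank 1 row 4 — prev None → EMPTY
6: bank 2 row 0 — prev 0 → HIT
7: bank 0 row 2 — prev 2 → HIT
8: bank 3 row 3 — prev 1 → CONFLICT
9: bank 0 row 4 — prev 2 → CONFLICT
10: bank 3 row 3 — prev 3 → HIT
11: bank 0 row 0 — prev 4 → CONFLICT

CLASS = CONFLICT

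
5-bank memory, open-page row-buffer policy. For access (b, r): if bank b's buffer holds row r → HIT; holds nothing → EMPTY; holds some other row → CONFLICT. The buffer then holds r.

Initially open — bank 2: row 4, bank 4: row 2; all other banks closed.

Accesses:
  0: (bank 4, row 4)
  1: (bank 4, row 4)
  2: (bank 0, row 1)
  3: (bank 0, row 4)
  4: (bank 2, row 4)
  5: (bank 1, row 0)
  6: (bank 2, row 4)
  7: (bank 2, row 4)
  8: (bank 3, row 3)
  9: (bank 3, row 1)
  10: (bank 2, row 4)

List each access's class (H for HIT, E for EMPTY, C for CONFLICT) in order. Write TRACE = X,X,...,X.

TRACE = C,H,E,C,H,E,H,H,E,C,H

#0 (4,4) C  (was 2)
#1 (4,4) H  (was 4)
#2 (0,1) E
#3 (0,4) C  (was 1)
#4 (2,4) H  (was 4)
#5 (1,0) E
#6 (2,4) H  (was 4)
#7 (2,4) H  (was 4)
#8 (3,3) E
#9 (3,1) C  (was 3)
#10 (2,4) H  (was 4)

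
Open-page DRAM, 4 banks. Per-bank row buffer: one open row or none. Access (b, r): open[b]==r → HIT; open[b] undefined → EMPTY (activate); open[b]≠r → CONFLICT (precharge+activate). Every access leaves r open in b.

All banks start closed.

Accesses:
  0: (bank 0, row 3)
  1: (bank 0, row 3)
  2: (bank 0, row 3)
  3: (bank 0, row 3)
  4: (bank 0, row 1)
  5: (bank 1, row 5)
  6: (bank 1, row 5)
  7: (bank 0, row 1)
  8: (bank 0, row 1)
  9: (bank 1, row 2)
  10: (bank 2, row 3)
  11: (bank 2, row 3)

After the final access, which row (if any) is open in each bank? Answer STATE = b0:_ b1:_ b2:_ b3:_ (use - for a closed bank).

STATE = b0:1 b1:2 b2:3 b3:-

#0 (0,3) E
#1 (0,3) H  (was 3)
#2 (0,3) H  (was 3)
#3 (0,3) H  (was 3)
#4 (0,1) C  (was 3)
#5 (1,5) E
#6 (1,5) H  (was 5)
#7 (0,1) H  (was 1)
#8 (0,1) H  (was 1)
#9 (1,2) C  (was 5)
#10 (2,3) E
#11 (2,3) H  (was 3)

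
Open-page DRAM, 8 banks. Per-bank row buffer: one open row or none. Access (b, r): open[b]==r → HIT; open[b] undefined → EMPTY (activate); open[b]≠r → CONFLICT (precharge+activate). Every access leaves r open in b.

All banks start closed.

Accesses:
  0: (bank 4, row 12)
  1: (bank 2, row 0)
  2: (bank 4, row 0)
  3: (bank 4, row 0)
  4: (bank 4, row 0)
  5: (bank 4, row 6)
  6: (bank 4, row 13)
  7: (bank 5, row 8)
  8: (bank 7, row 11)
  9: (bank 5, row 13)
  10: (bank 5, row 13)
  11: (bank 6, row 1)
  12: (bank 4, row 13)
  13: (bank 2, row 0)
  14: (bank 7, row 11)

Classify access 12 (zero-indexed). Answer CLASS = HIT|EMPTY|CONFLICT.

0: bank 4 row 12 — prev None → EMPTY
1: bank 2 row 0 — prev None → EMPTY
2: bank 4 row 0 — prev 12 → CONFLICT
3: bank 4 row 0 — prev 0 → HIT
4: bank 4 row 0 — prev 0 → HIT
5: bank 4 row 6 — prev 0 → CONFLICT
6: bank 4 row 13 — prev 6 → CONFLICT
7: bank 5 row 8 — prev None → EMPTY
8: bank 7 row 11 — prev None → EMPTY
9: bank 5 row 13 — prev 8 → CONFLICT
10: bank 5 row 13 — prev 13 → HIT
11: bank 6 row 1 — prev None → EMPTY
12: bank 4 row 13 — prev 13 → HIT
13: bank 2 row 0 — prev 0 → HIT
14: bank 7 row 11 — prev 11 → HIT

CLASS = HIT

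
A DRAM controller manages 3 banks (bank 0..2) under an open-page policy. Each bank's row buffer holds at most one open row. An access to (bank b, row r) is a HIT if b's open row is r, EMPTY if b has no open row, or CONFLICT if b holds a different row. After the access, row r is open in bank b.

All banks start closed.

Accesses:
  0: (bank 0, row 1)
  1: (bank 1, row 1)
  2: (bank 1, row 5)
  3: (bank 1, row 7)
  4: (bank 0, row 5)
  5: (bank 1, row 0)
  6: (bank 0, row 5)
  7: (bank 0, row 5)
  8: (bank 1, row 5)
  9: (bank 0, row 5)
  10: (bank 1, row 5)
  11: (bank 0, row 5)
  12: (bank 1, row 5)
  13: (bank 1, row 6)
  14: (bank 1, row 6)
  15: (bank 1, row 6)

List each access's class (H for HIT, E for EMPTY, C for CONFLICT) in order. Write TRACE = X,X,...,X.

#0 (0,1) E
#1 (1,1) E
#2 (1,5) C  (was 1)
#3 (1,7) C  (was 5)
#4 (0,5) C  (was 1)
#5 (1,0) C  (was 7)
#6 (0,5) H  (was 5)
#7 (0,5) H  (was 5)
#8 (1,5) C  (was 0)
#9 (0,5) H  (was 5)
#10 (1,5) H  (was 5)
#11 (0,5) H  (was 5)
#12 (1,5) H  (was 5)
#13 (1,6) C  (was 5)
#14 (1,6) H  (was 6)
#15 (1,6) H  (was 6)

TRACE = E,E,C,C,C,C,H,H,C,H,H,H,H,C,H,H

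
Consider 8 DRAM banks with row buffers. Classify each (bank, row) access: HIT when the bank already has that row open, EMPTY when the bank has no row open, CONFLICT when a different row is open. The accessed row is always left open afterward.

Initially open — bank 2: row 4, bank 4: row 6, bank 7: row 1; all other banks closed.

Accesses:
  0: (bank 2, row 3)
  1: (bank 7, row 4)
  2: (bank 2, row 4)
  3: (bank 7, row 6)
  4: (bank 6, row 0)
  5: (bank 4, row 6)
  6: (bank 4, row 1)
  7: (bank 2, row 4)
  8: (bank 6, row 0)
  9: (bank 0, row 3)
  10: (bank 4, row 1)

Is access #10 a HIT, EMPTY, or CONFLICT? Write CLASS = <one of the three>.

CLASS = HIT

0: bank 2 row 3 — prev 4 → CONFLICT
1: bank 7 row 4 — prev 1 → CONFLICT
2: bank 2 row 4 — prev 3 → CONFLICT
3: bank 7 row 6 — prev 4 → CONFLICT
4: bank 6 row 0 — prev None → EMPTY
5: bank 4 row 6 — prev 6 → HIT
6: bank 4 row 1 — prev 6 → CONFLICT
7: bank 2 row 4 — prev 4 → HIT
8: bank 6 row 0 — prev 0 → HIT
9: bank 0 row 3 — prev None → EMPTY
10: bank 4 row 1 — prev 1 → HIT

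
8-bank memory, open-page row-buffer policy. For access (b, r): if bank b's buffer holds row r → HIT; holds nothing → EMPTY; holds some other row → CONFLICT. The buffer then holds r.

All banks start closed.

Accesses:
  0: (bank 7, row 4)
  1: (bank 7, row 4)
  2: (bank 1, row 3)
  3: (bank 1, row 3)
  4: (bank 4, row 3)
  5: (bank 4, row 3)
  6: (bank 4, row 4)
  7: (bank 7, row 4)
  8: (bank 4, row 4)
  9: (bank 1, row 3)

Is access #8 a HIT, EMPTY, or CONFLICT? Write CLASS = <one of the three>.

CLASS = HIT

#0 (7,4) E
#1 (7,4) H  (was 4)
#2 (1,3) E
#3 (1,3) H  (was 3)
#4 (4,3) E
#5 (4,3) H  (was 3)
#6 (4,4) C  (was 3)
#7 (7,4) H  (was 4)
#8 (4,4) H  (was 4)
#9 (1,3) H  (was 3)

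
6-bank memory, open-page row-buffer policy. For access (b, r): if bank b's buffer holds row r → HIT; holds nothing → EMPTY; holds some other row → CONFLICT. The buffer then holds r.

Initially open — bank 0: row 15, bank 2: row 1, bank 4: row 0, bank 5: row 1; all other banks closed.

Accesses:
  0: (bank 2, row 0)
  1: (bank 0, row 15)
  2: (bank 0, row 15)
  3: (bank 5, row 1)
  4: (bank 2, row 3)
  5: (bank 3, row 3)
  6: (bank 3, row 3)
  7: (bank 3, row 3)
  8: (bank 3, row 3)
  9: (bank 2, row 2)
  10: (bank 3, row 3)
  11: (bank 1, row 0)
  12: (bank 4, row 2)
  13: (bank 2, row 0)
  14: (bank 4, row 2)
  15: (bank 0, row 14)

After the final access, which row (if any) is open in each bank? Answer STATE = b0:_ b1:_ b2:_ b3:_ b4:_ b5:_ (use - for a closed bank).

0: bank 2 row 0 — prev 1 → CONFLICT
1: bank 0 row 15 — prev 15 → HIT
2: bank 0 row 15 — prev 15 → HIT
3: bank 5 row 1 — prev 1 → HIT
4: bank 2 row 3 — prev 0 → CONFLICT
5: bank 3 row 3 — prev None → EMPTY
6: bank 3 row 3 — prev 3 → HIT
7: bank 3 row 3 — prev 3 → HIT
8: bank 3 row 3 — prev 3 → HIT
9: bank 2 row 2 — prev 3 → CONFLICT
10: bank 3 row 3 — prev 3 → HIT
11: bank 1 row 0 — prev None → EMPTY
12: bank 4 row 2 — prev 0 → CONFLICT
13: bank 2 row 0 — prev 2 → CONFLICT
14: bank 4 row 2 — prev 2 → HIT
15: bank 0 row 14 — prev 15 → CONFLICT

STATE = b0:14 b1:0 b2:0 b3:3 b4:2 b5:1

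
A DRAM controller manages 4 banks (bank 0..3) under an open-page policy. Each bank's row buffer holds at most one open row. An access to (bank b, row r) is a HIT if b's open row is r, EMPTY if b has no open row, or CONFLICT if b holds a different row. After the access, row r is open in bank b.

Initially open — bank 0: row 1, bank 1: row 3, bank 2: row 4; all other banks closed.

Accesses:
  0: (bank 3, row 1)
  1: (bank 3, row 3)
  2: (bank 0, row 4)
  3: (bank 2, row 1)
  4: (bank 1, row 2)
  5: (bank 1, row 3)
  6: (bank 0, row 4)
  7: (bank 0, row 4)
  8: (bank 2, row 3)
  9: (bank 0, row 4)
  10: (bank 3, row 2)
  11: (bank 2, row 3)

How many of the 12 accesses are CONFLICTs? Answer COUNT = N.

#0 (3,1) E
#1 (3,3) C  (was 1)
#2 (0,4) C  (was 1)
#3 (2,1) C  (was 4)
#4 (1,2) C  (was 3)
#5 (1,3) C  (was 2)
#6 (0,4) H  (was 4)
#7 (0,4) H  (was 4)
#8 (2,3) C  (was 1)
#9 (0,4) H  (was 4)
#10 (3,2) C  (was 3)
#11 (2,3) H  (was 3)

COUNT = 7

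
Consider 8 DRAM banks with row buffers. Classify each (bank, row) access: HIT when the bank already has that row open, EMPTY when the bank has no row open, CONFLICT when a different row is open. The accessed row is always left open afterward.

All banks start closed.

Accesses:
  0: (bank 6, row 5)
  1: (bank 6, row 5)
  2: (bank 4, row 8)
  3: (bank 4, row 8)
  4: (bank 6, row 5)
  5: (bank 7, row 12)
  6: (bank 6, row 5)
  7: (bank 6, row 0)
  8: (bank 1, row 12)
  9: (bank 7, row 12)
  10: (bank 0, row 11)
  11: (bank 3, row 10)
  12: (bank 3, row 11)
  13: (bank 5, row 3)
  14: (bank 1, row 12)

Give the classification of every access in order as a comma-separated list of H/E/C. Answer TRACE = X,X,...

TRACE = E,H,E,H,H,E,H,C,E,H,E,E,C,E,H

  [0] b6 r5: no row ⇒ E
  [1] b6 r5: had r5 ⇒ H
  [2] b4 r8: no row ⇒ E
  [3] b4 r8: had r8 ⇒ H
  [4] b6 r5: had r5 ⇒ H
  [5] b7 r12: no row ⇒ E
  [6] b6 r5: had r5 ⇒ H
  [7] b6 r0: had r5 ⇒ C
  [8] b1 r12: no row ⇒ E
  [9] b7 r12: had r12 ⇒ H
  [10] b0 r11: no row ⇒ E
  [11] b3 r10: no row ⇒ E
  [12] b3 r11: had r10 ⇒ C
  [13] b5 r3: no row ⇒ E
  [14] b1 r12: had r12 ⇒ H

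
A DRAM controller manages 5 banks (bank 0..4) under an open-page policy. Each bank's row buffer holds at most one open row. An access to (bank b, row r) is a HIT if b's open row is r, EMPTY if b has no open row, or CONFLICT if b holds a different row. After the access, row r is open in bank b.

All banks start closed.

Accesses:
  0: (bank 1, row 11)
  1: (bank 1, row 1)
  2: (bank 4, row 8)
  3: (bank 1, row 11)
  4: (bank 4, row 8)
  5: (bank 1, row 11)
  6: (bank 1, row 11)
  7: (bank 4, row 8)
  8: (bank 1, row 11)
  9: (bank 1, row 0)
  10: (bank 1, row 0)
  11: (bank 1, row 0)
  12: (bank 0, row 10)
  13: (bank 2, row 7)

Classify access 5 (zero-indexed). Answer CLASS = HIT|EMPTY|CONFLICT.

step 0: bank1 None->11 [EMPTY]
step 1: bank1 11->1 [CONFLICT]
step 2: bank4 None->8 [EMPTY]
step 3: bank1 1->11 [CONFLICT]
step 4: bank4 8->8 [HIT]
step 5: bank1 11->11 [HIT]
step 6: bank1 11->11 [HIT]
step 7: bank4 8->8 [HIT]
step 8: bank1 11->11 [HIT]
step 9: bank1 11->0 [CONFLICT]
step 10: bank1 0->0 [HIT]
step 11: bank1 0->0 [HIT]
step 12: bank0 None->10 [EMPTY]
step 13: bank2 None->7 [EMPTY]

CLASS = HIT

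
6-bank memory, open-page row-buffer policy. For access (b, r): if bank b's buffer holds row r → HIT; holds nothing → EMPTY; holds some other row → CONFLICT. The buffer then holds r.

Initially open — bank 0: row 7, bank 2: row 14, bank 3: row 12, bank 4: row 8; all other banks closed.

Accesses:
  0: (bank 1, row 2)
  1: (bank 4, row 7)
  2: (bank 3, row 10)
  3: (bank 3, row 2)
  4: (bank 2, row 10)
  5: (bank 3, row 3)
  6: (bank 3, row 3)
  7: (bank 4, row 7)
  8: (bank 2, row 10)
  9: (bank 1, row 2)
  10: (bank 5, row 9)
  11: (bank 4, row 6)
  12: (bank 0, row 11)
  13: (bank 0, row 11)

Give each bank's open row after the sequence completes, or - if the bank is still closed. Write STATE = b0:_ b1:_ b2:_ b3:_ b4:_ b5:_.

  [0] b1 r2: no row ⇒ E
  [1] b4 r7: had r8 ⇒ C
  [2] b3 r10: had r12 ⇒ C
  [3] b3 r2: had r10 ⇒ C
  [4] b2 r10: had r14 ⇒ C
  [5] b3 r3: had r2 ⇒ C
  [6] b3 r3: had r3 ⇒ H
  [7] b4 r7: had r7 ⇒ H
  [8] b2 r10: had r10 ⇒ H
  [9] b1 r2: had r2 ⇒ H
  [10] b5 r9: no row ⇒ E
  [11] b4 r6: had r7 ⇒ C
  [12] b0 r11: had r7 ⇒ C
  [13] b0 r11: had r11 ⇒ H

STATE = b0:11 b1:2 b2:10 b3:3 b4:6 b5:9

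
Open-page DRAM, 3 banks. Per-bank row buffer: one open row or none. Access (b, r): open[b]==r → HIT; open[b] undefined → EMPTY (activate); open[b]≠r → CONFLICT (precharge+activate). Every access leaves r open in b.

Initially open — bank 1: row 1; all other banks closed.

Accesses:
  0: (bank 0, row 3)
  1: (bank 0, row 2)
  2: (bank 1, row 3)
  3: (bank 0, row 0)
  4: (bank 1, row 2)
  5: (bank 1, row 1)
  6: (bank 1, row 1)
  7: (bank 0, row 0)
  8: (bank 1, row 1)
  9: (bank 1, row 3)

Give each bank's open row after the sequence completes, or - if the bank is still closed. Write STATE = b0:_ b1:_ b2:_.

step 0: bank0 None->3 [EMPTY]
step 1: bank0 3->2 [CONFLICT]
step 2: bank1 1->3 [CONFLICT]
step 3: bank0 2->0 [CONFLICT]
step 4: bank1 3->2 [CONFLICT]
step 5: bank1 2->1 [CONFLICT]
step 6: bank1 1->1 [HIT]
step 7: bank0 0->0 [HIT]
step 8: bank1 1->1 [HIT]
step 9: bank1 1->3 [CONFLICT]

STATE = b0:0 b1:3 b2:-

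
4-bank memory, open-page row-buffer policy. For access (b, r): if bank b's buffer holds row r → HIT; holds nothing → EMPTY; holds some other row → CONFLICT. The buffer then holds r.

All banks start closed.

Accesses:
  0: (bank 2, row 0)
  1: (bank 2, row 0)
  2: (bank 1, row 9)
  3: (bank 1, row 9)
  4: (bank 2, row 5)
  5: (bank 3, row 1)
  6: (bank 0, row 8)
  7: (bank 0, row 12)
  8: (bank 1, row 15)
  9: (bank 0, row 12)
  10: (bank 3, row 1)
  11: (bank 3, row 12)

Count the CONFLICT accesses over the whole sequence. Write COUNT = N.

0: bank 2 row 0 — prev None → EMPTY
1: bank 2 row 0 — prev 0 → HIT
2: bank 1 row 9 — prev None → EMPTY
3: bank 1 row 9 — prev 9 → HIT
4: bank 2 row 5 — prev 0 → CONFLICT
5: bank 3 row 1 — prev None → EMPTY
6: bank 0 row 8 — prev None → EMPTY
7: bank 0 row 12 — prev 8 → CONFLICT
8: bank 1 row 15 — prev 9 → CONFLICT
9: bank 0 row 12 — prev 12 → HIT
10: bank 3 row 1 — prev 1 → HIT
11: bank 3 row 12 — prev 1 → CONFLICT

COUNT = 4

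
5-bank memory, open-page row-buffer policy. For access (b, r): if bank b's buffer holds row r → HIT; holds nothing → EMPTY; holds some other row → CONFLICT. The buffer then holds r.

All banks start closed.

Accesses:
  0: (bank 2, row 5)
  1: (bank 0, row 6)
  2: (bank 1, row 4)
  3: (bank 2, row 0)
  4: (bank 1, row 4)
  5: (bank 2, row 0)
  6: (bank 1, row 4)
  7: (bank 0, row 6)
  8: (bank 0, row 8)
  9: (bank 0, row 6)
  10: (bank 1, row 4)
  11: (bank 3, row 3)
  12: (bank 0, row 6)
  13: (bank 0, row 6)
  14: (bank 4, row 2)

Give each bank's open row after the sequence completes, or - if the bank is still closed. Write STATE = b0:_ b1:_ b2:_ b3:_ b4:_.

STATE = b0:6 b1:4 b2:0 b3:3 b4:2

step 0: bank2 None->5 [EMPTY]
step 1: bank0 None->6 [EMPTY]
step 2: bank1 None->4 [EMPTY]
step 3: bank2 5->0 [CONFLICT]
step 4: bank1 4->4 [HIT]
step 5: bank2 0->0 [HIT]
step 6: bank1 4->4 [HIT]
step 7: bank0 6->6 [HIT]
step 8: bank0 6->8 [CONFLICT]
step 9: bank0 8->6 [CONFLICT]
step 10: bank1 4->4 [HIT]
step 11: bank3 None->3 [EMPTY]
step 12: bank0 6->6 [HIT]
step 13: bank0 6->6 [HIT]
step 14: bank4 None->2 [EMPTY]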